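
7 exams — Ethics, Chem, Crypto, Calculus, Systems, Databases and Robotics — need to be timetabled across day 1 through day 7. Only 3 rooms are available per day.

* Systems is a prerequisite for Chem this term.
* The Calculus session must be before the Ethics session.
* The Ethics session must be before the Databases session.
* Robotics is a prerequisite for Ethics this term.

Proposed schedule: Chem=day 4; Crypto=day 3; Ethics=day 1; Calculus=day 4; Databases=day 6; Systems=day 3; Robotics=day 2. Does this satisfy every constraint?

No. The Calculus session must be before the Ethics session is not satisfied.

The Calculus session must be before the Ethics session — violated.
Systems is a prerequisite for Chem this term — holds.
Only 3 rooms are available per day — holds.
Robotics is a prerequisite for Ethics this term — violated.
The Ethics session must be before the Databases session — holds.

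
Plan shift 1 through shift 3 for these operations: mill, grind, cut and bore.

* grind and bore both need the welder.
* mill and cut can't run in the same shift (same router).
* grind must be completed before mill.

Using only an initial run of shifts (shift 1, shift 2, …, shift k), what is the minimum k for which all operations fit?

2 shifts

The precedence chain requires at least 2 distinct shifts.
2 works (last occupied shift: shift 2): for example cut -> shift 1; grind -> shift 1; bore -> shift 2; mill -> shift 2.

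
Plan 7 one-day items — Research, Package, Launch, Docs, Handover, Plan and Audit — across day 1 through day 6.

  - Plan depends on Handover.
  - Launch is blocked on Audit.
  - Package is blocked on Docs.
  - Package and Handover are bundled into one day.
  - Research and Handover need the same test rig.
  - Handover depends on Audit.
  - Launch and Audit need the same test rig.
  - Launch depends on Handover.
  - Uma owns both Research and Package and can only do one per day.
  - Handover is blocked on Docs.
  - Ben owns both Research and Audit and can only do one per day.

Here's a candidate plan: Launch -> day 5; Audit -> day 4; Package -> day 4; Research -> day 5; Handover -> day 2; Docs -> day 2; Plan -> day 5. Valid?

Package is blocked on Docs — holds.
Handover depends on Audit — violated.
Uma owns both Research and Package and can only do one per day — holds.
Ben owns both Research and Audit and can only do one per day — holds.
Launch and Audit need the same test rig — holds.
Plan depends on Handover — holds.
Handover is blocked on Docs — violated.
Research and Handover need the same test rig — holds.
Launch depends on Handover — holds.
Launch is blocked on Audit — holds.
Package and Handover are bundled into one day — violated.

No. Handover depends on Audit is not satisfied.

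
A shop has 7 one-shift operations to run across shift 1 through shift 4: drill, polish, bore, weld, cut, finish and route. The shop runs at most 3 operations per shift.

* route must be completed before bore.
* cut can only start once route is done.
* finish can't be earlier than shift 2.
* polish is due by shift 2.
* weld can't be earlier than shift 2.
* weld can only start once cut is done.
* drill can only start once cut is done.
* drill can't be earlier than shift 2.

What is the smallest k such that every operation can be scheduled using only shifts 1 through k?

3 shifts

The precedence chain requires at least 3 distinct shifts.
With at most 3 per shift and 7 operations, at least 3 shifts are needed.
3 works (last occupied shift: shift 3): for example bore=shift 2; polish=shift 1; weld=shift 3; finish=shift 2; cut=shift 2; drill=shift 3; route=shift 1.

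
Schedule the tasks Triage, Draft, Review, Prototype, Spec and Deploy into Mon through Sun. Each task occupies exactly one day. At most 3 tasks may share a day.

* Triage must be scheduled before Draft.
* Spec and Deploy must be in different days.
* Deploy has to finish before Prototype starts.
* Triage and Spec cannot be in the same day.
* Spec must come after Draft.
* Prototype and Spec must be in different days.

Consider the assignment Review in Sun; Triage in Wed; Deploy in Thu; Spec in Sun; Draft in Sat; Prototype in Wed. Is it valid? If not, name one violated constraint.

Triage must be scheduled before Draft — holds.
Prototype and Spec must be in different days — holds.
Deploy has to finish before Prototype starts — violated.
At most 3 tasks may share a day — holds.
Spec must come after Draft — holds.
Triage and Spec cannot be in the same day — holds.
Spec and Deploy must be in different days — holds.

Invalid. Deploy has to finish before Prototype starts.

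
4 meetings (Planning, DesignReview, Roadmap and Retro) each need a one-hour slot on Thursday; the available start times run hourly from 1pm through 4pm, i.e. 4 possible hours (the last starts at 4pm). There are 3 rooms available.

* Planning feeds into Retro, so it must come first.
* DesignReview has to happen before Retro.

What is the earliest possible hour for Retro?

Precedence pushes Retro to at least 2pm.
Retro at 2pm is achievable: DesignReview in 1pm, Planning in 1pm, Roadmap in 1pm, Retro in 2pm.

2pm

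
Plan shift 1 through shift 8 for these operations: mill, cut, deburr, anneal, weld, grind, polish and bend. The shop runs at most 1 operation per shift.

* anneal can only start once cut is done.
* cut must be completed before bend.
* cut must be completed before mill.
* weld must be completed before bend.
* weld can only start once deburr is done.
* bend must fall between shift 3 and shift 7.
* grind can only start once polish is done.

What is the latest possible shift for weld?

Precedence pushes weld to at least shift 2; downstream work caps weld at shift 6.
weld at shift 6 is achievable: mill=shift 2, bend=shift 7, weld=shift 6, deburr=shift 3, grind=shift 8, polish=shift 5, anneal=shift 4, cut=shift 1.

shift 6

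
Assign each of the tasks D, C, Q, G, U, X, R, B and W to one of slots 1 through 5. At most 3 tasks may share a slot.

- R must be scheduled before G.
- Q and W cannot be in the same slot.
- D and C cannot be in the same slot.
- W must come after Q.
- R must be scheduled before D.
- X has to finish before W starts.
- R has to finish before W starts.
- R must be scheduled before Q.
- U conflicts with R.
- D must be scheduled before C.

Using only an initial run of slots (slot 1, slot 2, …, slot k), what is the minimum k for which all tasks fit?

The precedence chain requires at least 3 distinct slots.
With at most 3 per slot and 9 tasks, at least 3 slots are needed.
3 works (last occupied slot: 3): for example W in 3; C in 3; U in 3; Q in 2; R in 1; B in 1; X in 1; D in 2; G in 2.

3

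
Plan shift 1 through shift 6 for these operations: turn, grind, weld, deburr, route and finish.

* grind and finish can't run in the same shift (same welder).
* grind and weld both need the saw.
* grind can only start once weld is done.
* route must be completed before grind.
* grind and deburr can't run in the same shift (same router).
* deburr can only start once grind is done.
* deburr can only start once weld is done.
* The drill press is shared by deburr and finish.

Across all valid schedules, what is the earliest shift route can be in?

Downstream work caps route at shift 4.
route at shift 1 is achievable: route in shift 1; weld in shift 1; finish in shift 1; grind in shift 2; turn in shift 1; deburr in shift 3.

shift 1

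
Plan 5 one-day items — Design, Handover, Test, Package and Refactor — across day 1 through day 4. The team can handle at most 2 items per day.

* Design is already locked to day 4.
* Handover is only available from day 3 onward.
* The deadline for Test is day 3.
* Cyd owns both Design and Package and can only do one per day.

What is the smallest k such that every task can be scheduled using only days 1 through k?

4

With at most 2 per day and 5 tasks, at least 3 days are needed.
Design can't be placed before day 4, so the schedule must run through at least day 4.
4 works (last occupied day: day 4): for example Handover in day 3, Refactor in day 2, Test in day 1, Design in day 4, Package in day 1.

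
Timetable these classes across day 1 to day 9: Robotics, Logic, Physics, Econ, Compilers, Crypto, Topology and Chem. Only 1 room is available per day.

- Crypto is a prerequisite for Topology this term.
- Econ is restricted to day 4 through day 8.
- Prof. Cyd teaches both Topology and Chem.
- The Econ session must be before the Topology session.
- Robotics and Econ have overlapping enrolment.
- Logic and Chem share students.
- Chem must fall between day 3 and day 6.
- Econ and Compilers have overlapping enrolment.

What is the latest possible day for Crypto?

Downstream work caps Crypto at day 8.
Crypto at day 8 is achievable: Physics -> day 5; Econ -> day 4; Crypto -> day 8; Topology -> day 9; Compilers -> day 6; Chem -> day 3; Robotics -> day 1; Logic -> day 2.

day 8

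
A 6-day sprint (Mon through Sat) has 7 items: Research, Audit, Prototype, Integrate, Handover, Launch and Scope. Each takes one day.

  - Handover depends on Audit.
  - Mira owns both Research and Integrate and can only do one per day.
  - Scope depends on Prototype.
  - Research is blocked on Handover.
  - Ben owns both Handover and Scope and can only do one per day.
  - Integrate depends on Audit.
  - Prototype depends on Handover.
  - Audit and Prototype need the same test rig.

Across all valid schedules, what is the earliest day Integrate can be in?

Precedence pushes Integrate to at least Tue.
Integrate at Tue is achievable: Scope=Thu, Integrate=Tue, Handover=Tue, Research=Wed, Audit=Mon, Prototype=Wed, Launch=Mon.

Tue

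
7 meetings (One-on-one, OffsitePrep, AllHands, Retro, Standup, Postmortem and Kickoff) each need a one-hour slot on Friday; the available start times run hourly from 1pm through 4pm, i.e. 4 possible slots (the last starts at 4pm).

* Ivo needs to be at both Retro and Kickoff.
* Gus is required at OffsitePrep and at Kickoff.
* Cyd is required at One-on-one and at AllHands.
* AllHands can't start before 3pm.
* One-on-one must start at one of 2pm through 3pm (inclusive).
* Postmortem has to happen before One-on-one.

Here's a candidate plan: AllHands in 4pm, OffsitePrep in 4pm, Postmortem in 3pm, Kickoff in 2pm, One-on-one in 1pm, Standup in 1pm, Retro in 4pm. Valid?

No. Postmortem has to happen before One-on-one is not satisfied.

Ivo needs to be at both Retro and Kickoff — holds.
AllHands can't start before 3pm — holds.
Gus is required at OffsitePrep and at Kickoff — holds.
One-on-one must start at one of 2pm through 3pm (inclusive) — violated.
Cyd is required at One-on-one and at AllHands — holds.
Postmortem has to happen before One-on-one — violated.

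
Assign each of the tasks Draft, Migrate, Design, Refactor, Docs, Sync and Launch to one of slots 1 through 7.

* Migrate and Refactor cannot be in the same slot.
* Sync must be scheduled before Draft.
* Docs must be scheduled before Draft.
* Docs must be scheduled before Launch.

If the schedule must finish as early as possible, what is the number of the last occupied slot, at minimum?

slot 2

The precedence chain requires at least 2 distinct slots.
2 works (last occupied slot: 2): for example Launch -> 2; Draft -> 2; Docs -> 1; Refactor -> 2; Sync -> 1; Design -> 1; Migrate -> 1.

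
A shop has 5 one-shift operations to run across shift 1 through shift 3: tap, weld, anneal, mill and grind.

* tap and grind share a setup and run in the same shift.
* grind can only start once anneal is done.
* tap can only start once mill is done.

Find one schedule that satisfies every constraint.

mill -> shift 1; grind -> shift 2; weld -> shift 1; tap -> shift 2; anneal -> shift 1

Checking: mill(shift 1) before tap(shift 2); anneal(shift 1) before grind(shift 2); tap = grind = shift 2.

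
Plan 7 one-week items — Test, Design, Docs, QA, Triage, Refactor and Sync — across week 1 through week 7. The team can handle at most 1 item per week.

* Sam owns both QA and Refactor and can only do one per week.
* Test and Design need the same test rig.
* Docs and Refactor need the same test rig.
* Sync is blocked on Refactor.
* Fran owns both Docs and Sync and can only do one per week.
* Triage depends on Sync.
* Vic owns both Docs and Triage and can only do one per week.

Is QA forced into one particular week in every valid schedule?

No

QA can be week 1 (e.g. Test=week 5, Design=week 6, QA=week 1, Docs=week 7, Refactor=week 2, Sync=week 3, Triage=week 4) or week 2 (e.g. Sync=week 3, Docs=week 7, Refactor=week 1, QA=week 2, Test=week 5, Design=week 6, Triage=week 4).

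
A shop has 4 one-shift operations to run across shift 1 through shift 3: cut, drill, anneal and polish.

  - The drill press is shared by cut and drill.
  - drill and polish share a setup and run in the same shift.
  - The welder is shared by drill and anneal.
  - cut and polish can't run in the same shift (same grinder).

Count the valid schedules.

12

Splitting on cut: it can be shift 1 (4), shift 2 (4), shift 3 (4). Listing each branch's schedules as (drill, anneal, polish) by shift number:
cut=shift 1: (2,1,2) (2,3,2) (3,1,3) (3,2,3) — 4.
cut=shift 2: (1,2,1) (1,3,1) (3,1,3) (3,2,3) — 4.
cut=shift 3: (1,2,1) (1,3,1) (2,1,2) (2,3,2) — 4.
Summing: 4 + 4 + 4 = 12.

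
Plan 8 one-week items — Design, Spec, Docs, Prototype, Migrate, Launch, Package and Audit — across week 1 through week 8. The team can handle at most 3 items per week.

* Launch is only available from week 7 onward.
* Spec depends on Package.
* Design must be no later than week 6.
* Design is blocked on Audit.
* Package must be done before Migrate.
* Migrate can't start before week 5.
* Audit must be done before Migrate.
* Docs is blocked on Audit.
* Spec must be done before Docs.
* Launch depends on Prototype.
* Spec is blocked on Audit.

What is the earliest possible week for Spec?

week 2

Precedence pushes Spec to at least week 2; downstream work caps Spec at week 7.
Spec at week 2 is achievable: Spec in week 2, Audit in week 1, Package in week 1, Design in week 2, Launch in week 7, Docs in week 3, Prototype in week 1, Migrate in week 5.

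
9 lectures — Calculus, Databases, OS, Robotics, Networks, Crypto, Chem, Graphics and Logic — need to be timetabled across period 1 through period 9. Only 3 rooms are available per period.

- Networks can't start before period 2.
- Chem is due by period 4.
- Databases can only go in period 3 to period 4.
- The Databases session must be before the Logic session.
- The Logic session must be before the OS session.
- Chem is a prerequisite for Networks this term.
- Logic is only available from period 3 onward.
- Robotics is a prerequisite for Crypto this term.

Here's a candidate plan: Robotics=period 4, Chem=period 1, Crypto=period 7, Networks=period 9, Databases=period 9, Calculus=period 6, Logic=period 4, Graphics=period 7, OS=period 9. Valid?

Chem is a prerequisite for Networks this term — holds.
The Logic session must be before the OS session — holds.
Only 3 rooms are available per period — holds.
Databases can only go in period 3 to period 4 — violated.
The Databases session must be before the Logic session — violated.
Chem is due by period 4 — holds.
Logic is only available from period 3 onward — holds.
Robotics is a prerequisite for Crypto this term — holds.
Networks can't start before period 2 — holds.

No — it violates: Databases can only go in period 3 to period 4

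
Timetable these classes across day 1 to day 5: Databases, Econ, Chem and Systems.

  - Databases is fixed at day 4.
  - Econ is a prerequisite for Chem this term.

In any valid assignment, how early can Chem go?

day 2

Precedence pushes Chem to at least day 2.
Chem at day 2 is achievable: Econ=day 1; Chem=day 2; Databases=day 4; Systems=day 1.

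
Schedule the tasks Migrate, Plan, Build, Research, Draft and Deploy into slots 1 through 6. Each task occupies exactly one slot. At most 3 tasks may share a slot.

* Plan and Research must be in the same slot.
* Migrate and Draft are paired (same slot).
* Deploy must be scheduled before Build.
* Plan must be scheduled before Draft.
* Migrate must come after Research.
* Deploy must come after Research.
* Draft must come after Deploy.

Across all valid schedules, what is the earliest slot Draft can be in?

3

Precedence pushes Draft to at least 3.
Draft at 3 is achievable: Research -> 1, Plan -> 1, Build -> 3, Deploy -> 2, Migrate -> 3, Draft -> 3.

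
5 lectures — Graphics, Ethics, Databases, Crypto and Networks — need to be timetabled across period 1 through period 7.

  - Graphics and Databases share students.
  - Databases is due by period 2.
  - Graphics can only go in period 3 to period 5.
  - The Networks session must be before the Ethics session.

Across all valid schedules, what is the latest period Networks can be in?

Downstream work caps Networks at period 6.
Networks at period 6 is achievable: Databases -> period 1, Networks -> period 6, Ethics -> period 7, Crypto -> period 1, Graphics -> period 3.

period 6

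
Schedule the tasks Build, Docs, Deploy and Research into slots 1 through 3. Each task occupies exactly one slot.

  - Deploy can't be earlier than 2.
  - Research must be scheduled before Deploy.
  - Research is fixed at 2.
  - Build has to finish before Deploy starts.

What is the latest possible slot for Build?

Downstream work caps Build at 2.
Build at 2 is achievable: Build in 2, Research in 2, Deploy in 3, Docs in 1.

2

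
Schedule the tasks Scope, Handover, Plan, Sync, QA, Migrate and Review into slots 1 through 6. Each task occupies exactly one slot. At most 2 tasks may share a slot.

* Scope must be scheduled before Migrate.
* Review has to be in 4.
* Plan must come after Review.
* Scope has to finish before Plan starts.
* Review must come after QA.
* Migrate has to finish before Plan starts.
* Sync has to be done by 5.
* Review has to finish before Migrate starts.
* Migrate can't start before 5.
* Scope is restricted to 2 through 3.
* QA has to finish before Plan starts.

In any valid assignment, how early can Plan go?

Precedence pushes Plan to at least 6.
Plan at 6 is achievable: Migrate=5; Scope=2; Review=4; QA=1; Handover=2; Sync=1; Plan=6.

6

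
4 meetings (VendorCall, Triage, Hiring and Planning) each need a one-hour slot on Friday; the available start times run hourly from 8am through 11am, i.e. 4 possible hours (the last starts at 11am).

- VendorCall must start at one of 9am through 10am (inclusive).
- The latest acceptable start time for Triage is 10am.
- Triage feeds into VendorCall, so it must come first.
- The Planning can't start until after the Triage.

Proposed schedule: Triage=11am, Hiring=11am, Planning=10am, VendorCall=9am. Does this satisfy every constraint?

Triage feeds into VendorCall, so it must come first — violated.
VendorCall must start at one of 9am through 10am (inclusive) — holds.
The Planning can't start until after the Triage — violated.
The latest acceptable start time for Triage is 10am — violated.

No. The latest acceptable start time for Triage is 10am is not satisfied.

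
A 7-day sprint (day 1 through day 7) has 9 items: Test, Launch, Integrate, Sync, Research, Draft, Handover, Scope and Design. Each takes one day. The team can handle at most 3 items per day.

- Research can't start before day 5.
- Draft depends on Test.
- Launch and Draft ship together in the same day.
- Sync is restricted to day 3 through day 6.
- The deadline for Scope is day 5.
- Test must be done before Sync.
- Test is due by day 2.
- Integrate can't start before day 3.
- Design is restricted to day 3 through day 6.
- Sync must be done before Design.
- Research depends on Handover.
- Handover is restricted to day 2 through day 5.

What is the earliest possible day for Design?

Design is available from day 3; precedence pushes Design to at least day 4; Design's own window allows nothing later than day 6.
Design at day 4 is achievable: Research -> day 5; Draft -> day 2; Integrate -> day 3; Handover -> day 2; Sync -> day 3; Scope -> day 1; Test -> day 1; Launch -> day 2; Design -> day 4.

day 4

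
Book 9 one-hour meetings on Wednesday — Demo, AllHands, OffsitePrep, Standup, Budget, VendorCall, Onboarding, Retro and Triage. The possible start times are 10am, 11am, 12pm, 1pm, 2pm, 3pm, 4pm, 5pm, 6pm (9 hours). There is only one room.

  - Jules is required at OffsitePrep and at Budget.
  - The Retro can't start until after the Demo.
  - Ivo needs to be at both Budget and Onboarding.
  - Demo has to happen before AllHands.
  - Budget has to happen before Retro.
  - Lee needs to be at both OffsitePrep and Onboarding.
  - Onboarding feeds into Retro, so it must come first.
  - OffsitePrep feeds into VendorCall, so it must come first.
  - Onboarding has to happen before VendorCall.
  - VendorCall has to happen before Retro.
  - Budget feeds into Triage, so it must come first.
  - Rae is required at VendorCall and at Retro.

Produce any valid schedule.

Demo=1pm; Retro=3pm; AllHands=4pm; Budget=2pm; Standup=6pm; VendorCall=12pm; Triage=5pm; Onboarding=10am; OffsitePrep=11am

Checking: Onboarding(10am) before VendorCall(12pm); VendorCall(12pm) before Retro(3pm); OffsitePrep(11am) before VendorCall(12pm); Budget(2pm) before Triage(5pm); Demo(1pm) before Retro(3pm); Onboarding(10am) before Retro(3pm); Budget(2pm) before Retro(3pm); Demo(1pm) before AllHands(4pm); OffsitePrep(11am) != Onboarding(10am); OffsitePrep(11am) != Budget(2pm); VendorCall(12pm) != Retro(3pm); Budget(2pm) != Onboarding(10am); max 1 per hour (cap 1).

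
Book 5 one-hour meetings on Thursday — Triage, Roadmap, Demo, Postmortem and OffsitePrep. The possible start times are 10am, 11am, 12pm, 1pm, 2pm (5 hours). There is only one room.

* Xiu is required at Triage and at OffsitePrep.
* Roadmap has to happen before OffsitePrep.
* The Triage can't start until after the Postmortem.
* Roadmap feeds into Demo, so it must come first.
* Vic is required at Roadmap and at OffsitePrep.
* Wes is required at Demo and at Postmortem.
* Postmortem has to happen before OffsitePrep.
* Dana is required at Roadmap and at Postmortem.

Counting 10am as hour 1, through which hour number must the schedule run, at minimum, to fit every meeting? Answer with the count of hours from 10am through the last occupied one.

5 hours

The precedence chain requires at least 2 distinct hours.
With at most 1 per hour and 5 meetings, at least 5 hours are needed.
5 works (last occupied hour: 2pm): for example Demo=2pm; Roadmap=10am; Triage=1pm; OffsitePrep=12pm; Postmortem=11am.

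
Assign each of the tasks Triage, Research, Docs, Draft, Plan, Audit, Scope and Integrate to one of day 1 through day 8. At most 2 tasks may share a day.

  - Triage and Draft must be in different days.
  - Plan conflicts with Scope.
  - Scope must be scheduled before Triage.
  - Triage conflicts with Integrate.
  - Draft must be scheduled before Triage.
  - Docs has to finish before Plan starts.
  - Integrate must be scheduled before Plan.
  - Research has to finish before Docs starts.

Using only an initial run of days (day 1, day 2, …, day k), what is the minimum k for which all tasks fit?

4 days

The precedence chain requires at least 3 distinct days.
With at most 2 per day and 8 tasks, at least 4 days are needed.
4 works (last occupied day: day 4): for example Research -> day 2; Triage -> day 2; Scope -> day 1; Integrate -> day 3; Draft -> day 1; Docs -> day 3; Audit -> day 4; Plan -> day 4.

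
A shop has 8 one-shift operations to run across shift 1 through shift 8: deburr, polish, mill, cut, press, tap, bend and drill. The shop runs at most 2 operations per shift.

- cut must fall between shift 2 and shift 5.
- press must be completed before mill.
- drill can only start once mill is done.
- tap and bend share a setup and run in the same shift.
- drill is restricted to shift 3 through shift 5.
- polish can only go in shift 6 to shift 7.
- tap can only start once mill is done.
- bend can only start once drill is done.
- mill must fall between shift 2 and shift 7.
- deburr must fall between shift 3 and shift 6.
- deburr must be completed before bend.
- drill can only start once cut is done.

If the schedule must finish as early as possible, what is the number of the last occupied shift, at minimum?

6

The precedence chain requires at least 4 distinct shifts.
With at most 2 per shift and 8 operations, at least 4 shifts are needed.
polish can't be placed before shift 6, so the schedule must run through at least shift 6.
6 works (last occupied shift: shift 6): for example drill -> shift 3, tap -> shift 4, polish -> shift 6, press -> shift 1, cut -> shift 2, bend -> shift 4, deburr -> shift 3, mill -> shift 2.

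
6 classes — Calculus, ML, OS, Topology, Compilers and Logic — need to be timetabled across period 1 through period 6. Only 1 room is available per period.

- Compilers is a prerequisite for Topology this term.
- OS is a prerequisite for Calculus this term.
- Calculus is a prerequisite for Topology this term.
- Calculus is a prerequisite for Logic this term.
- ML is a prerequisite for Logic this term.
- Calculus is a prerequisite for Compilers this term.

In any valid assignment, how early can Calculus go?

period 2

Precedence pushes Calculus to at least period 2; downstream work caps Calculus at period 4.
Calculus at period 2 is achievable: Calculus -> period 2, Logic -> period 6, Topology -> period 4, Compilers -> period 3, OS -> period 1, ML -> period 5.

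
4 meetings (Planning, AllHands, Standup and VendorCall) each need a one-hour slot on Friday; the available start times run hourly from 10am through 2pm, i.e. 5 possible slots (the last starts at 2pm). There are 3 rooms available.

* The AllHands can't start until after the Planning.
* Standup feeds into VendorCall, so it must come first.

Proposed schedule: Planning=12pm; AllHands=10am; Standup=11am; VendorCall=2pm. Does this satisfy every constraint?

No. The AllHands can't start until after the Planning is not satisfied.

The AllHands can't start until after the Planning — violated.
Standup feeds into VendorCall, so it must come first — holds.
There are 3 rooms available — holds.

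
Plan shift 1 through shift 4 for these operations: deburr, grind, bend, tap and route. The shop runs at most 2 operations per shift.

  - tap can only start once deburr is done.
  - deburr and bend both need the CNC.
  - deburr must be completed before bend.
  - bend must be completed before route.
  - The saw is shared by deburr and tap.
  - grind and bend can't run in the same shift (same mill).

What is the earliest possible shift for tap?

Precedence pushes tap to at least shift 2.
tap at shift 2 is achievable: bend=shift 2, grind=shift 1, route=shift 3, tap=shift 2, deburr=shift 1.

shift 2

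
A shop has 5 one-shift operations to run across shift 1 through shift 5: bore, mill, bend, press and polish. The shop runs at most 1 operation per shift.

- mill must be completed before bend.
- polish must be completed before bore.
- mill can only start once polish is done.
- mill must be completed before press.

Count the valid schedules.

Splitting on bore: it can be shift 2 (2), shift 3 (2), shift 4 (2), shift 5 (2). Listing each branch's schedules as (mill, bend, press, polish) by shift number:
bore=shift 2: (3,4,5,1) (3,5,4,1) — 2.
bore=shift 3: (2,4,5,1) (2,5,4,1) — 2.
bore=shift 4: (2,3,5,1) (2,5,3,1) — 2.
bore=shift 5: (2,3,4,1) (2,4,3,1) — 2.
Summing: 2 + 2 + 2 + 2 = 8.

8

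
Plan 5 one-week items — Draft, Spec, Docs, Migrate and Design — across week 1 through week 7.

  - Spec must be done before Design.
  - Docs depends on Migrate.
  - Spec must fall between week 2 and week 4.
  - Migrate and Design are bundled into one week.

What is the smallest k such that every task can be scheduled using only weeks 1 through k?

The precedence chain requires at least 3 distinct weeks.
Propagating the time windows through the other constraints, Docs can't land before week 4, so the schedule must run through at least week 4.
4 works (last occupied week: week 4): for example Design in week 3, Migrate in week 3, Docs in week 4, Draft in week 1, Spec in week 2.

4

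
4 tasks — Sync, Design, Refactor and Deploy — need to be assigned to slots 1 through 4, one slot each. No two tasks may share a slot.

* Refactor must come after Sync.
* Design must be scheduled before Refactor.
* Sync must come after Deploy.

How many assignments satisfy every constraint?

Enumerating: Refactor -> 4; Deploy -> 1; Sync -> 2; Design -> 3 | Refactor -> 4; Design -> 1; Deploy -> 2; Sync -> 3 | Sync=3; Refactor=4; Design=2; Deploy=1.

3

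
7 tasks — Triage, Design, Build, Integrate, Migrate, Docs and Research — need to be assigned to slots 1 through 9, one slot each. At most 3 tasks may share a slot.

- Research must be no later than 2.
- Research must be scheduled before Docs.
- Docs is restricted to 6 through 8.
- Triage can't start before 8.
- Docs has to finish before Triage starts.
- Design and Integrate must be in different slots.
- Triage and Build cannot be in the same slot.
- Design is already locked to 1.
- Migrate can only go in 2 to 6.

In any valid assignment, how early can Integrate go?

2

Integrate at 2 is achievable: Build in 1, Research in 1, Triage in 8, Integrate in 2, Docs in 6, Migrate in 2, Design in 1.
Nothing earlier works — the conflict and capacity constraints rule out every slot before 2.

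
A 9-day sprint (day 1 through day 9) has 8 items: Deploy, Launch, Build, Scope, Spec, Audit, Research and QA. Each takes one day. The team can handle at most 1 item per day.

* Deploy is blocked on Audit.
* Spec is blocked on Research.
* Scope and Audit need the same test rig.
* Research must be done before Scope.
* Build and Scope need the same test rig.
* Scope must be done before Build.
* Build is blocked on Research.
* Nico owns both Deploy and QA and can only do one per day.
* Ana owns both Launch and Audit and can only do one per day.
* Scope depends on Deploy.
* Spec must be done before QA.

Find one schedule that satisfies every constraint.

Spec -> day 6, Scope -> day 4, Research -> day 1, Audit -> day 2, Launch -> day 8, Deploy -> day 3, QA -> day 7, Build -> day 5

Checking: Research(day 1) before Spec(day 6); Research(day 1) before Build(day 5); Spec(day 6) before QA(day 7); Audit(day 2) before Deploy(day 3); Scope(day 4) before Build(day 5); Research(day 1) before Scope(day 4); Deploy(day 3) before Scope(day 4); Launch(day 8) != Audit(day 2); Build(day 5) != Scope(day 4); Deploy(day 3) != QA(day 7); Scope(day 4) != Audit(day 2); max 1 per day (cap 1).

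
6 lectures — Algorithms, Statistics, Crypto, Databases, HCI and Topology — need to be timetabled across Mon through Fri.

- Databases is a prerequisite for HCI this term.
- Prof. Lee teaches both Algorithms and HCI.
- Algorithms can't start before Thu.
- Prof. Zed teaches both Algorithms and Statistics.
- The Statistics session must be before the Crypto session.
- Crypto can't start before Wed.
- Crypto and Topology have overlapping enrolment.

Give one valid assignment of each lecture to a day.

Crypto in Wed; Statistics in Mon; Algorithms in Thu; HCI in Tue; Topology in Mon; Databases in Mon

Checking: Statistics(Mon) before Crypto(Wed); Databases(Mon) before HCI(Tue); Algorithms(Thu) != HCI(Tue); Algorithms(Thu) != Statistics(Mon); Crypto(Wed) != Topology(Mon); Crypto=Wed in [Wed,Fri]; Algorithms=Thu in [Thu,Fri].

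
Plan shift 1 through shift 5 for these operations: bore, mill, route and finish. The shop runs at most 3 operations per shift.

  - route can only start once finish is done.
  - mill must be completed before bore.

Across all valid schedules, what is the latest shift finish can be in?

shift 4

Downstream work caps finish at shift 4.
finish at shift 4 is achievable: finish=shift 4; bore=shift 2; mill=shift 1; route=shift 5.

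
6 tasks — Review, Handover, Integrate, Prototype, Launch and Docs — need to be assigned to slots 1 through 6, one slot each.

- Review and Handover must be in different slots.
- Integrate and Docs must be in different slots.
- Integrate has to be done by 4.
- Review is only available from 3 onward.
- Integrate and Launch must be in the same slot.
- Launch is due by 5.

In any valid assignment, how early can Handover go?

1

Handover at 1 is achievable: Handover in 1; Docs in 2; Integrate in 1; Review in 3; Launch in 1; Prototype in 1.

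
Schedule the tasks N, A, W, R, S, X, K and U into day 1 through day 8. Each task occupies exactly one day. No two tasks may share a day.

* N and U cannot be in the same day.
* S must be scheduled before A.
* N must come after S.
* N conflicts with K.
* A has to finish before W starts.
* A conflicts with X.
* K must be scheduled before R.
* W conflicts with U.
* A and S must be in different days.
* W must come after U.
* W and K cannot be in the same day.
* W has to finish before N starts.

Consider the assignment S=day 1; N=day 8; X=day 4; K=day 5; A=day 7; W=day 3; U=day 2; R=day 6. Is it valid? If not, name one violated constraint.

No. A has to finish before W starts is not satisfied.

K must be scheduled before R — holds.
W must come after U — holds.
W and K cannot be in the same day — holds.
No two tasks may share a day — holds.
N conflicts with K — holds.
W conflicts with U — holds.
N and U cannot be in the same day — holds.
W has to finish before N starts — holds.
S must be scheduled before A — holds.
N must come after S — holds.
A and S must be in different days — holds.
A conflicts with X — holds.
A has to finish before W starts — violated.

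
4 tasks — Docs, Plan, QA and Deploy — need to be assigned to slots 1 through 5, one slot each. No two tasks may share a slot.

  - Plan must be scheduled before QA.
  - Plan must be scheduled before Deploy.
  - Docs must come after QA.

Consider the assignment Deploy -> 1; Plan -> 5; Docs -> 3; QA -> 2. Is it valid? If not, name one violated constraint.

Plan must be scheduled before Deploy — violated.
No two tasks may share a slot — holds.
Docs must come after QA — holds.
Plan must be scheduled before QA — violated.

Invalid. Plan must be scheduled before Deploy.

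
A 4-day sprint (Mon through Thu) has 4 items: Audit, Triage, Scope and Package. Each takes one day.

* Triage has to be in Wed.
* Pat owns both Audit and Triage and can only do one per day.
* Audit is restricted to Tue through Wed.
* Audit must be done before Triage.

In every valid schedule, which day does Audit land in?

Tue

Audit's window is Tue–Wed.
Triage is fixed at Wed, and Audit can't share a day with Triage.
So Audit must be Tue.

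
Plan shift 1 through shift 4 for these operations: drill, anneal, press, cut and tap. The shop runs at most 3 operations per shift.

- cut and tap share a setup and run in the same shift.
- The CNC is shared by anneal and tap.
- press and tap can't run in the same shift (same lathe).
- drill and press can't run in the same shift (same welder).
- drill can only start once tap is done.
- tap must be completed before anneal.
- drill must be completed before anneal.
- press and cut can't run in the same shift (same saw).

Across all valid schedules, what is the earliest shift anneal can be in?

shift 3

Precedence pushes anneal to at least shift 3.
anneal at shift 3 is achievable: cut in shift 1, anneal in shift 3, tap in shift 1, press in shift 3, drill in shift 2.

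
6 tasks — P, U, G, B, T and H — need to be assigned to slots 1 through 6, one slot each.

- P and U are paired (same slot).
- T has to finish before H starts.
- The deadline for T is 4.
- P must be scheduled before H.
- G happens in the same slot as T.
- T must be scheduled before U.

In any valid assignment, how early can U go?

2

Precedence pushes U to at least 2; U must be in the same slot as P, which can't be after 5, so U is at most 5.
U at 2 is achievable: U -> 2, T -> 1, B -> 1, G -> 1, P -> 2, H -> 3.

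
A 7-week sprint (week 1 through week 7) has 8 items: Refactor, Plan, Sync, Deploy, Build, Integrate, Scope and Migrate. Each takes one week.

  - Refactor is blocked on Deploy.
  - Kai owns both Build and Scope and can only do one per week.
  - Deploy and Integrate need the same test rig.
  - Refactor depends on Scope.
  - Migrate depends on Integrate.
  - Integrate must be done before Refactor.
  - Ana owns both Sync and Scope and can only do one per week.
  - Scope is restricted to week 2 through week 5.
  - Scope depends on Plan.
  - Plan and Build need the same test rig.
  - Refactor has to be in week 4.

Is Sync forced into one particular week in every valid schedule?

No

Sync can be week 1 (e.g. Integrate in week 1, Migrate in week 2, Refactor in week 4, Plan in week 1, Deploy in week 2, Scope in week 2, Sync in week 1, Build in week 3) or week 2 (e.g. Sync -> week 2; Refactor -> week 4; Build -> week 2; Scope -> week 3; Migrate -> week 2; Integrate -> week 1; Plan -> week 1; Deploy -> week 2).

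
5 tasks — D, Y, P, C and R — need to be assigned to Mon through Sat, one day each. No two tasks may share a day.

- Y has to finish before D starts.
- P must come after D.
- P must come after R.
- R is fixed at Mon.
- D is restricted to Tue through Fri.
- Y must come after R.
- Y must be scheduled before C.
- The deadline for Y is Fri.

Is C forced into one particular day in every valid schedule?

C can be Wed (e.g. Y in Tue, D in Thu, R in Mon, P in Fri, C in Wed) or Thu (e.g. C=Thu; Y=Tue; P=Fri; D=Wed; R=Mon).

No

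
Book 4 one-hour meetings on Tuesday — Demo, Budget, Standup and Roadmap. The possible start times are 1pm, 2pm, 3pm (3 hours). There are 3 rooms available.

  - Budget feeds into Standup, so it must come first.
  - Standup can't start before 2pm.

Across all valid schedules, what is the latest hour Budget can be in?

Downstream work caps Budget at 2pm.
Budget at 2pm is achievable: Demo in 1pm, Standup in 3pm, Budget in 2pm, Roadmap in 1pm.

2pm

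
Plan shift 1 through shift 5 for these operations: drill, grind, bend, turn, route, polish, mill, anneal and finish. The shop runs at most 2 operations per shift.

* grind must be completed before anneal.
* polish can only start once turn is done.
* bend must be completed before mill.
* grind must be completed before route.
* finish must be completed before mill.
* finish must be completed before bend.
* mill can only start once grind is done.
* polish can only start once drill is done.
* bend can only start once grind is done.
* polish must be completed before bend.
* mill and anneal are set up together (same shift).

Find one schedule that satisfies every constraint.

finish=shift 1, polish=shift 3, mill=shift 5, grind=shift 1, bend=shift 4, turn=shift 2, drill=shift 2, anneal=shift 5, route=shift 3

Checking: bend(shift 4) before mill(shift 5); polish(shift 3) before bend(shift 4); grind(shift 1) before mill(shift 5); grind(shift 1) before anneal(shift 5); finish(shift 1) before bend(shift 4); grind(shift 1) before bend(shift 4); turn(shift 2) before polish(shift 3); grind(shift 1) before route(shift 3); finish(shift 1) before mill(shift 5); drill(shift 2) before polish(shift 3); mill = anneal = shift 5; max 2 per shift (cap 2).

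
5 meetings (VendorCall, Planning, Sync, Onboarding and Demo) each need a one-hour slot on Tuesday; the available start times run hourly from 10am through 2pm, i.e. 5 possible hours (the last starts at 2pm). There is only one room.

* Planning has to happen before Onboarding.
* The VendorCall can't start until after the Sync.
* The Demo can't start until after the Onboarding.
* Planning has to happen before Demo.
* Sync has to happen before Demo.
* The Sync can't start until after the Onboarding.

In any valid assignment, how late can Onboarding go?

Precedence pushes Onboarding to at least 11am; downstream work caps Onboarding at 12pm.
Onboarding at 11am is achievable: Demo -> 1pm; Planning -> 10am; VendorCall -> 2pm; Sync -> 12pm; Onboarding -> 11am.
Nothing later works — the capacity limit rule out every hour after 11am.

11am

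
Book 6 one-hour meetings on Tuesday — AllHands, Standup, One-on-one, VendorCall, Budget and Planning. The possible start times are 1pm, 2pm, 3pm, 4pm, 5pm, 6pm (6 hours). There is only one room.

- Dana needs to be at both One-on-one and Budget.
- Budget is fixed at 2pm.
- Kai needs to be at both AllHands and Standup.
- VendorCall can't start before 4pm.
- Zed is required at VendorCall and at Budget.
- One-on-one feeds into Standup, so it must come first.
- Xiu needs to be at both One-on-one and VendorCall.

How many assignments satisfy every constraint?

36

Splitting on AllHands: it can be 1pm (9), 3pm (9), 4pm (6), 5pm (6), 6pm (6). Listing each branch's schedules as (Standup, One-on-one, VendorCall, Budget, Planning):
AllHands=1pm: (4pm,3pm,5pm,2pm,6pm) (4pm,3pm,6pm,2pm,5pm) (5pm,3pm,4pm,2pm,6pm) (5pm,3pm,6pm,2pm,4pm) (5pm,4pm,6pm,2pm,3pm) (6pm,3pm,4pm,2pm,5pm) (6pm,3pm,5pm,2pm,4pm) (6pm,4pm,5pm,2pm,3pm) (6pm,5pm,4pm,2pm,3pm) — 9.
AllHands=3pm: (4pm,1pm,5pm,2pm,6pm) (4pm,1pm,6pm,2pm,5pm) (5pm,1pm,4pm,2pm,6pm) (5pm,1pm,6pm,2pm,4pm) (5pm,4pm,6pm,2pm,1pm) (6pm,1pm,4pm,2pm,5pm) (6pm,1pm,5pm,2pm,4pm) (6pm,4pm,5pm,2pm,1pm) (6pm,5pm,4pm,2pm,1pm) — 9.
AllHands=4pm: (3pm,1pm,5pm,2pm,6pm) (3pm,1pm,6pm,2pm,5pm) (5pm,1pm,6pm,2pm,3pm) (5pm,3pm,6pm,2pm,1pm) (6pm,1pm,5pm,2pm,3pm) (6pm,3pm,5pm,2pm,1pm) — 6.
AllHands=5pm: (3pm,1pm,4pm,2pm,6pm) (3pm,1pm,6pm,2pm,4pm) (4pm,1pm,6pm,2pm,3pm) (4pm,3pm,6pm,2pm,1pm) (6pm,1pm,4pm,2pm,3pm) (6pm,3pm,4pm,2pm,1pm) — 6.
AllHands=6pm: (3pm,1pm,4pm,2pm,5pm) (3pm,1pm,5pm,2pm,4pm) (4pm,1pm,5pm,2pm,3pm) (4pm,3pm,5pm,2pm,1pm) (5pm,1pm,4pm,2pm,3pm) (5pm,3pm,4pm,2pm,1pm) — 6.
Summing: 9 + 9 + 6 + 6 + 6 = 36.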